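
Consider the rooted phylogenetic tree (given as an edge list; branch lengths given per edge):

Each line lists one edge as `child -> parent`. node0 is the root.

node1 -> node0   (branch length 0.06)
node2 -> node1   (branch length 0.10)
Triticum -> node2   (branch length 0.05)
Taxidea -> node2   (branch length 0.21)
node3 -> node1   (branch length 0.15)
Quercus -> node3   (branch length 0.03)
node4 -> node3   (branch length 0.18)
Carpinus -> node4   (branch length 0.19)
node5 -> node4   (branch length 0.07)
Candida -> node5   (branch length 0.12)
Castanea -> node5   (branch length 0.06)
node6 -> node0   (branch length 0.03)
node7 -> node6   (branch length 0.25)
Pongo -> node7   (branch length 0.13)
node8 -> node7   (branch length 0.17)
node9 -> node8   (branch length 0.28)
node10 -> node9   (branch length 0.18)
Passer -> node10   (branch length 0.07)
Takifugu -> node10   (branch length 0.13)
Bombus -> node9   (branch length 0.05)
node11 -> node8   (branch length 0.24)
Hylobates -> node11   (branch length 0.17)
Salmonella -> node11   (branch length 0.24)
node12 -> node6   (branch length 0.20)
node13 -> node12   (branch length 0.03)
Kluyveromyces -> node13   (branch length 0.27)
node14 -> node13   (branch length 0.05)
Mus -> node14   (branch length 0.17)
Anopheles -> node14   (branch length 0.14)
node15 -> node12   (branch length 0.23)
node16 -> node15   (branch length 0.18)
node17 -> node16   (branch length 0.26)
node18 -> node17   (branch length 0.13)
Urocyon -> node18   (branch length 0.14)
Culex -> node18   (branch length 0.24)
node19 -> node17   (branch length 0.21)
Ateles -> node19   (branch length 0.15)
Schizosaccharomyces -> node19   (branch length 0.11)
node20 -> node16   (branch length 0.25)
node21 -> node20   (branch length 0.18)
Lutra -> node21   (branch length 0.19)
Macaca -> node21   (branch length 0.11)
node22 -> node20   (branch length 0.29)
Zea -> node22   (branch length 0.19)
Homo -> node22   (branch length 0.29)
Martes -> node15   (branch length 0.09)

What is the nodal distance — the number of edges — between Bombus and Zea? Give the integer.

The MRCA of Bombus and Zea is the node subtending ((Pongo,(((Passer,Takifugu),Bombus),(Hylobates,Salmonella))),((Kluyveromyces,(Mus,Anopheles)),((((Urocyon,Culex),(Ateles,Schizosaccharomyces)),((Lutra,Macaca),(Zea,Homo))),Martes))).
From Bombus up to that node: 4 branches. From Zea up to the same node: 6 branches. Total: 4 + 6 = 10.

10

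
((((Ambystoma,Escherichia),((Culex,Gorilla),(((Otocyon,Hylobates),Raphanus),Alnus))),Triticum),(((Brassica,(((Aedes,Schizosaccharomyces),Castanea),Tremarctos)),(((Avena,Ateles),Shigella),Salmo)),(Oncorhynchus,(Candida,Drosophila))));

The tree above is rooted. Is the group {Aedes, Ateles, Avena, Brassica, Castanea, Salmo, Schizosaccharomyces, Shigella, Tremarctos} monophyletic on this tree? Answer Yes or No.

Yes

The most recent common ancestor of these taxa subtends ((Brassica,(((Aedes,Schizosaccharomyces),Castanea),Tremarctos)),(((Avena,Ateles),Shigella),Salmo)).
That clade has exactly 9 tips — every listed taxon and nothing else — so the group is monophyletic.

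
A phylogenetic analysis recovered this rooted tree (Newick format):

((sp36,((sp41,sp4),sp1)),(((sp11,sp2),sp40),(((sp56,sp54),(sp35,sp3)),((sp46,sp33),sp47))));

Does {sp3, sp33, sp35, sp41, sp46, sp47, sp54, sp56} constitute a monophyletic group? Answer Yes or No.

No

The MRCA of the listed taxa is the root, so the smallest clade containing them is the whole tree.
That clade also contains sp1, sp11, sp2, sp36, sp4, sp40, which are not in the proposed group, so the group is not monophyletic.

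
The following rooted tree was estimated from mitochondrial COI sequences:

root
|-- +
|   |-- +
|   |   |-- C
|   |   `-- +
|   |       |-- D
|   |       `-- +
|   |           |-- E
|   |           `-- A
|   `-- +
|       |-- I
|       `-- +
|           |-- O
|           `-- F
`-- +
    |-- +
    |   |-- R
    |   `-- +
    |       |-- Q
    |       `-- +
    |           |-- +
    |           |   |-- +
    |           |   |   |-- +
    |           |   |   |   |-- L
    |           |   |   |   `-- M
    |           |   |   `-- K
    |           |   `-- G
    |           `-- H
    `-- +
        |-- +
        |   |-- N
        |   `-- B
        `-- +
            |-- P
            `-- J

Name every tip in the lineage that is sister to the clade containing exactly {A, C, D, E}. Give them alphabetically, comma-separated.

F, I, O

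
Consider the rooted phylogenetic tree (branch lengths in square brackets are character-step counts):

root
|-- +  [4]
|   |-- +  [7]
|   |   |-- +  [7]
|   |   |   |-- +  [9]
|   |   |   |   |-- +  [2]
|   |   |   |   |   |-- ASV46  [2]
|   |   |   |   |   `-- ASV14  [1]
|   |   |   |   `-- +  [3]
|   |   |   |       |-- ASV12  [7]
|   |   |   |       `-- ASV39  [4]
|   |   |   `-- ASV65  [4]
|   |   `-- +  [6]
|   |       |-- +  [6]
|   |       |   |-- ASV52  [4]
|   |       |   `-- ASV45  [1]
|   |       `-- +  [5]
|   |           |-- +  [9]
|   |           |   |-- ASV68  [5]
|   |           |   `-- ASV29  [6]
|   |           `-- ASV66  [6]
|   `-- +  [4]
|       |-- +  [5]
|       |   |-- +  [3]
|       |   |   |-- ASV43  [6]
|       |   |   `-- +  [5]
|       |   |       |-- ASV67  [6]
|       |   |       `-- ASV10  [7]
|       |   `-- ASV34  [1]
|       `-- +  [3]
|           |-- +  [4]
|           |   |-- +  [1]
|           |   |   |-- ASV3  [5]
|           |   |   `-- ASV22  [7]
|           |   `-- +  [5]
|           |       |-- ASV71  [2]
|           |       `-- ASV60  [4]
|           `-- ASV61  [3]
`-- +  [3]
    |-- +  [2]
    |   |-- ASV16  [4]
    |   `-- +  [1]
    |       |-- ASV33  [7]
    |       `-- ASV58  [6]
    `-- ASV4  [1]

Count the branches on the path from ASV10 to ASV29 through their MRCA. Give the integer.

10

The MRCA of ASV10 and ASV29 is the node subtending (((((ASV46,ASV14),(ASV12,ASV39)),ASV65),((ASV52,ASV45),((ASV68,ASV29),ASV66))),(((ASV43,(ASV67,ASV10)),ASV34),(((ASV3,ASV22),(ASV71,ASV60)),ASV61))).
From ASV10 up to that node: 5 branches. From ASV29 up to the same node: 5 branches. Total: 5 + 5 = 10.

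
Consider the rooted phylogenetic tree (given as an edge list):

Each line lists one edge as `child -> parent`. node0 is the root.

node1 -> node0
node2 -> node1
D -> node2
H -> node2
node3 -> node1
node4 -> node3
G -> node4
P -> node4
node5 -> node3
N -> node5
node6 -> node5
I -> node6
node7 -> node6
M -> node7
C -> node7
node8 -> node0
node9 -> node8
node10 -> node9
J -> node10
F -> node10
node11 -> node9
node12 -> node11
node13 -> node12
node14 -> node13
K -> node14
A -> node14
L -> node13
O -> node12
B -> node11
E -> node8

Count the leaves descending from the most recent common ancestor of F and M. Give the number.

16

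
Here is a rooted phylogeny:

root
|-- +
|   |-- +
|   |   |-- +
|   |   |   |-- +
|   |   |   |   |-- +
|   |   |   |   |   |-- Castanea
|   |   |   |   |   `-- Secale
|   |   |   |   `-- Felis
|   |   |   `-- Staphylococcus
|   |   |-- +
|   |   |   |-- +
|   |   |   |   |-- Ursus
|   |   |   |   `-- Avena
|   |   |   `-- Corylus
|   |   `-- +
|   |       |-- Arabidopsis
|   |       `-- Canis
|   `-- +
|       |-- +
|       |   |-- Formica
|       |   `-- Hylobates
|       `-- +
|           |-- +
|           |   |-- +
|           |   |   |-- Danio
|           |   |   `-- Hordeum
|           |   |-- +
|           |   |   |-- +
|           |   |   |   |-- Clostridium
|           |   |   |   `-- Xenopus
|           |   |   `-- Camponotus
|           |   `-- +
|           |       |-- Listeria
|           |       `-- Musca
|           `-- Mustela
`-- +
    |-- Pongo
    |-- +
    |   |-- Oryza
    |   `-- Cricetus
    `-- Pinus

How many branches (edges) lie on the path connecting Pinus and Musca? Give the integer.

8

The MRCA of Pinus and Musca is the root of the tree.
From Pinus up to that node: 2 branches. From Musca up to the same node: 6 branches. Total: 2 + 6 = 8.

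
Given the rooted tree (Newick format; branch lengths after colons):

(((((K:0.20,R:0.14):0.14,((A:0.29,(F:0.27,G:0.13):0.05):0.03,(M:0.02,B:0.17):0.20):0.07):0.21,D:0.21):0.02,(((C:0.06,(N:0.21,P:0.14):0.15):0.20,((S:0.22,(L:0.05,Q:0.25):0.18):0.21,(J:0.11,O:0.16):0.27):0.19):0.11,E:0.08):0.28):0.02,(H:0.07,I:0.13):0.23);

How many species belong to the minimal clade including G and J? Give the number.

17

The MRCA of G and J is the node subtending ((((K,R),((A,(F,G)),(M,B))),D),(((C,(N,P)),((S,(L,Q)),(J,O))),E)).
That clade contains 17 terminal taxa: A, B, C, D, E, F, G, J, K, L, M, N, O, P, Q, R, S.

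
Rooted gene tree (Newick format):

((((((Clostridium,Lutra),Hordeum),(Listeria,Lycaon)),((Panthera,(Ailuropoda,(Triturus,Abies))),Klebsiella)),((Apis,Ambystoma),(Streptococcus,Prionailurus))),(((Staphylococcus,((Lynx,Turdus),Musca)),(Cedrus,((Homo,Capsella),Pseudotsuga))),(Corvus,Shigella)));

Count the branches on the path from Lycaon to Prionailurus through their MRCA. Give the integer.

7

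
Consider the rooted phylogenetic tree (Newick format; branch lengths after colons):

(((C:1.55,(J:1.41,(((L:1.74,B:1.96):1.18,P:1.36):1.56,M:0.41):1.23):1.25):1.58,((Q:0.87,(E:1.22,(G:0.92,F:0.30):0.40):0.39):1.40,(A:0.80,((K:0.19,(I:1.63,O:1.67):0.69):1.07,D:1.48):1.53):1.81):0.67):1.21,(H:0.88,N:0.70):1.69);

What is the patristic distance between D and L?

14.03

The path runs D → … → MRCA → … → L; the MRCA is the node subtending ((C,(J,(((L,B),P),M))),((Q,(E,(G,F))),(A,((K,(I,O)),D)))).
Branch lengths along that path: 1.48 + 1.53 + 1.81 + 0.67 + 1.58 + 1.25 + 1.23 + 1.56 + 1.18 + 1.74 = 14.03.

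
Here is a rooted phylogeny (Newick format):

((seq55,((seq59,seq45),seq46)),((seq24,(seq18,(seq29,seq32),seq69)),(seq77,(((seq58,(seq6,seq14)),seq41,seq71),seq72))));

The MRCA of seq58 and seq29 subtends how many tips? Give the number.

12

The MRCA of seq58 and seq29 is the node subtending ((seq24,(seq18,(seq29,seq32),seq69)),(seq77,(((seq58,(seq6,seq14)),seq41,seq71),seq72))).
That clade contains 12 terminal taxa: seq14, seq18, seq24, seq29, seq32, seq41, seq58, seq6, seq69, seq71, seq72, seq77.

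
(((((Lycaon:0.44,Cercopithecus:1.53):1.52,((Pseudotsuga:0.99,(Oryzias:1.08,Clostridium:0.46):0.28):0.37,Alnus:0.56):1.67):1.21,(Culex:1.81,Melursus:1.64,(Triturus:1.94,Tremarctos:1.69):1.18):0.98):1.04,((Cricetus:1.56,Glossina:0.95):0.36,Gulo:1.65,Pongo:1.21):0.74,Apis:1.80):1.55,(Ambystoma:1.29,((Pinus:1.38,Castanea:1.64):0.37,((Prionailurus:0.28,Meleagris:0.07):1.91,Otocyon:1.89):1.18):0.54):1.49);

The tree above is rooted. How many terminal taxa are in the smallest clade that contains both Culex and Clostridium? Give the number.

10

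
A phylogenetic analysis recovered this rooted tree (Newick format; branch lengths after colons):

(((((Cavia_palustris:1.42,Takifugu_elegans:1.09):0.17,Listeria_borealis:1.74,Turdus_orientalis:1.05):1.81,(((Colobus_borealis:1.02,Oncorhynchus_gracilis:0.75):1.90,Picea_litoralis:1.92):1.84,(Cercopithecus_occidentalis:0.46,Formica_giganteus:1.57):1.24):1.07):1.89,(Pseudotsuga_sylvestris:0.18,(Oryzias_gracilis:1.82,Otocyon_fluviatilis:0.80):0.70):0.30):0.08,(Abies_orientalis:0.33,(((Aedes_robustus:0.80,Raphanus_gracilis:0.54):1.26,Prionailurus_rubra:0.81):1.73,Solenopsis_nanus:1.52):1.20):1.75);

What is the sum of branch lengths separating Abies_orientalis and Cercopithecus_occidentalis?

The path runs Abies_orientalis → … → MRCA → … → Cercopithecus_occidentalis; the MRCA is the root of the tree.
Branch lengths along that path: 0.33 + 1.75 + 0.08 + 1.89 + 1.07 + 1.24 + 0.46 = 6.82.

6.82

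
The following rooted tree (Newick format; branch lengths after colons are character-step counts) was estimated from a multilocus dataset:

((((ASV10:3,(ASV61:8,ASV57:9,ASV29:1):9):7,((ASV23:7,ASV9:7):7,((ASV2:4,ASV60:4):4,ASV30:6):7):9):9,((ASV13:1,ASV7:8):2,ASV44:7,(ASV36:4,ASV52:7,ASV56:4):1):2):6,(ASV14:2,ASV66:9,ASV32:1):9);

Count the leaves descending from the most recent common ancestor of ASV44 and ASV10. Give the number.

15

The MRCA of ASV44 and ASV10 is the node subtending (((ASV10,(ASV61,ASV57,ASV29)),((ASV23,ASV9),((ASV2,ASV60),ASV30))),((ASV13,ASV7),ASV44,(ASV36,ASV52,ASV56))).
That clade contains 15 terminal taxa: ASV10, ASV13, ASV2, ASV23, ASV29, ASV30, ASV36, ASV44, ASV52, ASV56, ASV57, ASV60, ASV61, ASV7, ASV9.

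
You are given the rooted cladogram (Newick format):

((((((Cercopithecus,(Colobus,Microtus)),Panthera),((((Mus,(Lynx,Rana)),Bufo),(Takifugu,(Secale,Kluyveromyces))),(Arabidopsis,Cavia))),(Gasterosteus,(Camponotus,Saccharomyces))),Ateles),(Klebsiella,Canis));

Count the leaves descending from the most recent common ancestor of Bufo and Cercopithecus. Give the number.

The MRCA of Bufo and Cercopithecus is the node subtending (((Cercopithecus,(Colobus,Microtus)),Panthera),((((Mus,(Lynx,Rana)),Bufo),(Takifugu,(Secale,Kluyveromyces))),(Arabidopsis,Cavia))).
That clade contains 13 terminal taxa: Arabidopsis, Bufo, Cavia, Cercopithecus, Colobus, Kluyveromyces, Lynx, Microtus, Mus, Panthera, Rana, Secale, Takifugu.

13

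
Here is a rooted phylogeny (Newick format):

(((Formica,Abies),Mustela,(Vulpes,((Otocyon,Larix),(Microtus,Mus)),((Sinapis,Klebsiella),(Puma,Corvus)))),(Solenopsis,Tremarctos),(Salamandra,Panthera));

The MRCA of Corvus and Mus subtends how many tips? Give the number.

9

The MRCA of Corvus and Mus is the node subtending (Vulpes,((Otocyon,Larix),(Microtus,Mus)),((Sinapis,Klebsiella),(Puma,Corvus))).
That clade contains 9 terminal taxa: Corvus, Klebsiella, Larix, Microtus, Mus, Otocyon, Puma, Sinapis, Vulpes.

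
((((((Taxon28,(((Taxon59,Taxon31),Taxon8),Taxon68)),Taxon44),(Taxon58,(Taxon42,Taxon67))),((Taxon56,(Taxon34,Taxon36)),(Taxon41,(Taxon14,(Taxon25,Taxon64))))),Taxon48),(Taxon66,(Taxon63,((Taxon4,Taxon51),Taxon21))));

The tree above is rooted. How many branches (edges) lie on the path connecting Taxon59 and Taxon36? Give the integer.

11

The MRCA of Taxon59 and Taxon36 is the node subtending ((((Taxon28,(((Taxon59,Taxon31),Taxon8),Taxon68)),Taxon44),(Taxon58,(Taxon42,Taxon67))),((Taxon56,(Taxon34,Taxon36)),(Taxon41,(Taxon14,(Taxon25,Taxon64))))).
From Taxon59 up to that node: 7 branches. From Taxon36 up to the same node: 4 branches. Total: 7 + 4 = 11.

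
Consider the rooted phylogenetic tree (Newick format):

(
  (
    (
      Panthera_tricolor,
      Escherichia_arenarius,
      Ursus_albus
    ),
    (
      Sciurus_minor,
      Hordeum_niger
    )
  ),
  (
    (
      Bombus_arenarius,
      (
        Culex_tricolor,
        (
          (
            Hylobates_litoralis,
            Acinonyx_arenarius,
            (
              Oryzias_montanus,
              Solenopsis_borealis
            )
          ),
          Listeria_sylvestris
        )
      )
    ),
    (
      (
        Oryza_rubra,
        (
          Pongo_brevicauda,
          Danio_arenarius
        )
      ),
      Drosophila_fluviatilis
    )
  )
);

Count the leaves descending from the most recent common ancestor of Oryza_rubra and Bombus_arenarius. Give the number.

11

The MRCA of Oryza_rubra and Bombus_arenarius is the node subtending ((Bombus_arenarius,(Culex_tricolor,((Hylobates_litoralis,Acinonyx_arenarius,(Oryzias_montanus,Solenopsis_borealis)),Listeria_sylvestris))),((Oryza_rubra,(Pongo_brevicauda,Danio_arenarius)),Drosophila_fluviatilis)).
That clade contains 11 terminal taxa: Acinonyx_arenarius, Bombus_arenarius, Culex_tricolor, Danio_arenarius, Drosophila_fluviatilis, Hylobates_litoralis, Listeria_sylvestris, Oryza_rubra, Oryzias_montanus, Pongo_brevicauda, Solenopsis_borealis.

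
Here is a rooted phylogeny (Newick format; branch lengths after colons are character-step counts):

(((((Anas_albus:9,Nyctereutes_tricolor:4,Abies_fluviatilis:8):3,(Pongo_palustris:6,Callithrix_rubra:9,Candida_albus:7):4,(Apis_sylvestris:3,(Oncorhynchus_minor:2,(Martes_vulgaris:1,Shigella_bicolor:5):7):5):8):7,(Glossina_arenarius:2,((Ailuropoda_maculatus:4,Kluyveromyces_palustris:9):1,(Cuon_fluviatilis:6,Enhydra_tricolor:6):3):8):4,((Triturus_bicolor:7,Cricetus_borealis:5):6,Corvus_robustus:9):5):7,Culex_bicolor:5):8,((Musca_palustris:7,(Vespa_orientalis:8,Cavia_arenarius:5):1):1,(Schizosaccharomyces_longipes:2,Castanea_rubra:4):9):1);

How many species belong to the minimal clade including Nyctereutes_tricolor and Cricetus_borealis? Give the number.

18

The MRCA of Nyctereutes_tricolor and Cricetus_borealis is the node subtending (((Anas_albus,Nyctereutes_tricolor,Abies_fluviatilis),(Pongo_palustris,Callithrix_rubra,Candida_albus),(Apis_sylvestris,(Oncorhynchus_minor,(Martes_vulgaris,Shigella_bicolor)))),(Glossina_arenarius,((Ailuropoda_maculatus,Kluyveromyces_palustris),(Cuon_fluviatilis,Enhydra_tricolor))),((Triturus_bicolor,Cricetus_borealis),Corvus_robustus)).
That clade contains 18 terminal taxa: Abies_fluviatilis, Ailuropoda_maculatus, Anas_albus, Apis_sylvestris, Callithrix_rubra, Candida_albus, Corvus_robustus, Cricetus_borealis, Cuon_fluviatilis, Enhydra_tricolor, Glossina_arenarius, Kluyveromyces_palustris, Martes_vulgaris, Nyctereutes_tricolor, Oncorhynchus_minor, Pongo_palustris, Shigella_bicolor, Triturus_bicolor.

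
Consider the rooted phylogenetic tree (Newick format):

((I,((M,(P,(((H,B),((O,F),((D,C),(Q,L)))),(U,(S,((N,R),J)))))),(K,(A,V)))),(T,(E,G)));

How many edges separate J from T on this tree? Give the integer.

The MRCA of J and T is the root of the tree.
From J up to that node: 9 branches. From T up to the same node: 2 branches. Total: 9 + 2 = 11.

11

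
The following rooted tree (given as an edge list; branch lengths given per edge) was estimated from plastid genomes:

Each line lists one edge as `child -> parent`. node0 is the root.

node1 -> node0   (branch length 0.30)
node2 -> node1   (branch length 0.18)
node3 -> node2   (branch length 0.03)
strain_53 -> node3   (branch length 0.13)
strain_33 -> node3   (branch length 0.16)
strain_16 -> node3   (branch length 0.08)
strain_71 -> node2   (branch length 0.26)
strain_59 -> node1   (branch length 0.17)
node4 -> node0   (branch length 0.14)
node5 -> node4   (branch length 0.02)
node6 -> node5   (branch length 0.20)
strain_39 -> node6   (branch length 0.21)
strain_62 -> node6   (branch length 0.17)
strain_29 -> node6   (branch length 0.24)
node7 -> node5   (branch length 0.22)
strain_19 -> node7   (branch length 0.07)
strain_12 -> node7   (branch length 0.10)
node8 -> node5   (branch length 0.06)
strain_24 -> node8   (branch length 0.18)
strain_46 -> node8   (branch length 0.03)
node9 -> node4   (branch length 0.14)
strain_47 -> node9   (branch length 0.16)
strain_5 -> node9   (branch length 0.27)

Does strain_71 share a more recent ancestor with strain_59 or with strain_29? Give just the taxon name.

strain_59

The MRCA of strain_71 and strain_59 subtends (((strain_53,strain_33,strain_16),strain_71),strain_59) (5 taxa).
The MRCA of strain_71 and strain_29 is the root, subtending the entire tree (14 taxa).
The first is nested inside the second, so strain_71 shares a more recent common ancestor with strain_59.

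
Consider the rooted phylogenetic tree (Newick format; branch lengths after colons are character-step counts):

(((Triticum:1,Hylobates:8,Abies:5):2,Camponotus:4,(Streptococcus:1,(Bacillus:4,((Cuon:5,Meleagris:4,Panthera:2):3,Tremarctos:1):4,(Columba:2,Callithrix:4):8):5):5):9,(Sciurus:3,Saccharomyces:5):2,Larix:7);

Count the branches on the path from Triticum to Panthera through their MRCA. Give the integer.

The MRCA of Triticum and Panthera is the node subtending ((Triticum,Hylobates,Abies),Camponotus,(Streptococcus,(Bacillus,((Cuon,Meleagris,Panthera),Tremarctos),(Columba,Callithrix)))).
From Triticum up to that node: 2 branches. From Panthera up to the same node: 5 branches. Total: 2 + 5 = 7.

7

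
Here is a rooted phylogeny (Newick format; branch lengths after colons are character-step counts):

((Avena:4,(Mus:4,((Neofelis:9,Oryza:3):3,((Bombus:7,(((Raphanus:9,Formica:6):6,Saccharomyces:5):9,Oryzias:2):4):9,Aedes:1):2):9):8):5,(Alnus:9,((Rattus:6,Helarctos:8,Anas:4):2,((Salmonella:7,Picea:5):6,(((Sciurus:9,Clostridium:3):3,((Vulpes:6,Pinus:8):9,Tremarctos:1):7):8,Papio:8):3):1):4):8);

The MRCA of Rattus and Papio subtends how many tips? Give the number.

The MRCA of Rattus and Papio is the node subtending ((Rattus,Helarctos,Anas),((Salmonella,Picea),(((Sciurus,Clostridium),((Vulpes,Pinus),Tremarctos)),Papio))).
That clade contains 11 terminal taxa: Anas, Clostridium, Helarctos, Papio, Picea, Pinus, Rattus, Salmonella, Sciurus, Tremarctos, Vulpes.

11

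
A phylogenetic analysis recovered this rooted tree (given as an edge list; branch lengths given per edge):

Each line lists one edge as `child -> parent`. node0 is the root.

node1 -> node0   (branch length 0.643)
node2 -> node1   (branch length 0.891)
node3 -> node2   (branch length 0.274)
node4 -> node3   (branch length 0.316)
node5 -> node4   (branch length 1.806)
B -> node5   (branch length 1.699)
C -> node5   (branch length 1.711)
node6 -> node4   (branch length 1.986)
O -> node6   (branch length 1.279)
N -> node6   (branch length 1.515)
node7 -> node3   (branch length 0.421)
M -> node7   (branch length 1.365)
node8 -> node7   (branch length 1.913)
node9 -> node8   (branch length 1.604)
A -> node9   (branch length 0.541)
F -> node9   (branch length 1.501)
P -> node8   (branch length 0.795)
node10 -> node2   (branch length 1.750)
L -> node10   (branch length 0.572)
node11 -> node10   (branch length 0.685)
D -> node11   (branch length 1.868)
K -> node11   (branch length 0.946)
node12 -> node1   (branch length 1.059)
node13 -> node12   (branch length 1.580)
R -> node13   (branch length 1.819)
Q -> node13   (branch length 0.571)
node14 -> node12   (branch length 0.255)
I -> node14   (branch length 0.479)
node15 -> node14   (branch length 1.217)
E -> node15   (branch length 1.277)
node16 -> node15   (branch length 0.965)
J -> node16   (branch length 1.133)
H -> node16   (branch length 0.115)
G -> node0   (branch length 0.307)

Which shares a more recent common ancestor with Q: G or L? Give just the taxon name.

The MRCA of Q and L subtends (((((B,C),(O,N)),(M,((A,F),P))),(L,(D,K))),((R,Q),(I,(E,(J,H))))) (17 taxa).
The MRCA of Q and G is the root, subtending the entire tree (18 taxa).
The first is nested inside the second, so Q shares a more recent common ancestor with L.

L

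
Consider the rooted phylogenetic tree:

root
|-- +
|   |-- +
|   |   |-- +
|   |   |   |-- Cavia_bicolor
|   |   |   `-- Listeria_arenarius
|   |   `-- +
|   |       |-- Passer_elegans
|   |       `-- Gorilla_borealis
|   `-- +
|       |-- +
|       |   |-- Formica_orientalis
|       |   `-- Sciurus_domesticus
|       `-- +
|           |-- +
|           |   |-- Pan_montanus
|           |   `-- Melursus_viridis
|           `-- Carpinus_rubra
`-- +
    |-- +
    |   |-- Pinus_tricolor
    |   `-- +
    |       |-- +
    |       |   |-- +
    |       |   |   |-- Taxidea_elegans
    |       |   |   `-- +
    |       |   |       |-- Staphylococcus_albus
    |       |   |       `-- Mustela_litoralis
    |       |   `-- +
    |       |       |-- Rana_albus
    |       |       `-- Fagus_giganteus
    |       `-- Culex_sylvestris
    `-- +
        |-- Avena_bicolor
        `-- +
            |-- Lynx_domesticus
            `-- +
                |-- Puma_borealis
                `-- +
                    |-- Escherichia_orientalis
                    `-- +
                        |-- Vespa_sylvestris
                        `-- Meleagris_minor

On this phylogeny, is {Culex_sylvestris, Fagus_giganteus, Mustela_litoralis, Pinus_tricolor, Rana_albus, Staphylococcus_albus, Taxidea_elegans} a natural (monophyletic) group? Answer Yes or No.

The most recent common ancestor of these taxa subtends (Pinus_tricolor,(((Taxidea_elegans,(Staphylococcus_albus,Mustela_litoralis)),(Rana_albus,Fagus_giganteus)),Culex_sylvestris)).
That clade has exactly 7 tips — every listed taxon and nothing else — so the group is monophyletic.

Yes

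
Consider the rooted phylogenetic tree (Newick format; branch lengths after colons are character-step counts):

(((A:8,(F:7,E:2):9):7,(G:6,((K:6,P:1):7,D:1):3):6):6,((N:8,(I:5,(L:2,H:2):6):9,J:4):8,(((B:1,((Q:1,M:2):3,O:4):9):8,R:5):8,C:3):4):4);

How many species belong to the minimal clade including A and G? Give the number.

The MRCA of A and G is the node subtending ((A,(F,E)),(G,((K,P),D))).
That clade contains 7 terminal taxa: A, D, E, F, G, K, P.

7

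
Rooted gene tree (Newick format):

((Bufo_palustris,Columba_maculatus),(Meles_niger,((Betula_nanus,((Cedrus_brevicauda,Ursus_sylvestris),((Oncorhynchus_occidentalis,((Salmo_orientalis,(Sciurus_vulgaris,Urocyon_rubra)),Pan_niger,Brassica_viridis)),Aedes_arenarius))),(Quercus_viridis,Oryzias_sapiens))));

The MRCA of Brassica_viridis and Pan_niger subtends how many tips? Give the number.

The MRCA of Brassica_viridis and Pan_niger is the node subtending ((Salmo_orientalis,(Sciurus_vulgaris,Urocyon_rubra)),Pan_niger,Brassica_viridis).
That clade contains 5 terminal taxa: Brassica_viridis, Pan_niger, Salmo_orientalis, Sciurus_vulgaris, Urocyon_rubra.

5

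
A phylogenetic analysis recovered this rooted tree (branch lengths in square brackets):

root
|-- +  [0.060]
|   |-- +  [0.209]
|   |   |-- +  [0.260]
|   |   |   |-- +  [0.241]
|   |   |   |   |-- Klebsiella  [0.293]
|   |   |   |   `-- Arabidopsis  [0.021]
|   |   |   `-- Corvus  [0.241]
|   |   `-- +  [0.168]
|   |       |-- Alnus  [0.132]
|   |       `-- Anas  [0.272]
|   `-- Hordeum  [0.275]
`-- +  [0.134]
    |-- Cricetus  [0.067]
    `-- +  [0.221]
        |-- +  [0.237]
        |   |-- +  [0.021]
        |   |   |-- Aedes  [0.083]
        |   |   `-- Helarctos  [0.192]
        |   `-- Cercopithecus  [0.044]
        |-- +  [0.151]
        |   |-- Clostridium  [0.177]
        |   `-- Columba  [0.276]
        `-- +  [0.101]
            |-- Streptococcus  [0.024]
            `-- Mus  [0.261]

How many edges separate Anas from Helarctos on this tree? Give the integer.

9

The MRCA of Anas and Helarctos is the root of the tree.
From Anas up to that node: 4 branches. From Helarctos up to the same node: 5 branches. Total: 4 + 5 = 9.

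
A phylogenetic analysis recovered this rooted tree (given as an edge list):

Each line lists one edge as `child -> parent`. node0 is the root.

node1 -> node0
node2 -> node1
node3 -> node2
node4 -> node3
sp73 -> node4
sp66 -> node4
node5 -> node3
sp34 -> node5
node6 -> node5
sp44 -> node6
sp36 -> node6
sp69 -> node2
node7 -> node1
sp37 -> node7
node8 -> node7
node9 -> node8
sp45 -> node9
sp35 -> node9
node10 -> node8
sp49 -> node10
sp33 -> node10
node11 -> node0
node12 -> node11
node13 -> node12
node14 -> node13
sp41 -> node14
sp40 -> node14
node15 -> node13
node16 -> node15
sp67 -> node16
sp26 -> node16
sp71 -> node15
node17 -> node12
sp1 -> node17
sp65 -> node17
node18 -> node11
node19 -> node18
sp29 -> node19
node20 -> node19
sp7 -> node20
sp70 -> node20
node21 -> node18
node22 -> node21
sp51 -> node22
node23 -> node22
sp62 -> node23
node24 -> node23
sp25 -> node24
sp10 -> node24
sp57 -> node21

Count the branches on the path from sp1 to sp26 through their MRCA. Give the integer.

The MRCA of sp1 and sp26 is the node subtending (((sp41,sp40),((sp67,sp26),sp71)),(sp1,sp65)).
From sp1 up to that node: 2 branches. From sp26 up to the same node: 4 branches. Total: 2 + 4 = 6.

6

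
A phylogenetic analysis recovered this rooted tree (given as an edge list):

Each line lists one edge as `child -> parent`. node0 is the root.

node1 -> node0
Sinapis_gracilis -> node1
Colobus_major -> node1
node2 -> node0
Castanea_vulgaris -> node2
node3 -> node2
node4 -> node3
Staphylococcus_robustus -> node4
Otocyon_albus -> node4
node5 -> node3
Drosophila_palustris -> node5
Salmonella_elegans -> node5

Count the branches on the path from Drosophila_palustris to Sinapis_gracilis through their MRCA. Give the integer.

The MRCA of Drosophila_palustris and Sinapis_gracilis is the root of the tree.
From Drosophila_palustris up to that node: 4 branches. From Sinapis_gracilis up to the same node: 2 branches. Total: 4 + 2 = 6.

6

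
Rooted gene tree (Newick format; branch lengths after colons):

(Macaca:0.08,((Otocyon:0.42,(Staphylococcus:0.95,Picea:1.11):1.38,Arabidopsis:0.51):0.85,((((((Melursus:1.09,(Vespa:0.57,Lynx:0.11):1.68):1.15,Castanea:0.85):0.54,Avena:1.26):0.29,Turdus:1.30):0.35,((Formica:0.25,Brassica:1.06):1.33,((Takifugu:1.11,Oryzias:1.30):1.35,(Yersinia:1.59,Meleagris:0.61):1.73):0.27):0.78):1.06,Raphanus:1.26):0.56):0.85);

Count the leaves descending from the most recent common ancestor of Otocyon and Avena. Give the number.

17

The MRCA of Otocyon and Avena is the node subtending ((Otocyon,(Staphylococcus,Picea),Arabidopsis),((((((Melursus,(Vespa,Lynx)),Castanea),Avena),Turdus),((Formica,Brassica),((Takifugu,Oryzias),(Yersinia,Meleagris)))),Raphanus)).
That clade contains 17 terminal taxa: Arabidopsis, Avena, Brassica, Castanea, Formica, Lynx, Meleagris, Melursus, Oryzias, Otocyon, Picea, Raphanus, Staphylococcus, Takifugu, Turdus, Vespa, Yersinia.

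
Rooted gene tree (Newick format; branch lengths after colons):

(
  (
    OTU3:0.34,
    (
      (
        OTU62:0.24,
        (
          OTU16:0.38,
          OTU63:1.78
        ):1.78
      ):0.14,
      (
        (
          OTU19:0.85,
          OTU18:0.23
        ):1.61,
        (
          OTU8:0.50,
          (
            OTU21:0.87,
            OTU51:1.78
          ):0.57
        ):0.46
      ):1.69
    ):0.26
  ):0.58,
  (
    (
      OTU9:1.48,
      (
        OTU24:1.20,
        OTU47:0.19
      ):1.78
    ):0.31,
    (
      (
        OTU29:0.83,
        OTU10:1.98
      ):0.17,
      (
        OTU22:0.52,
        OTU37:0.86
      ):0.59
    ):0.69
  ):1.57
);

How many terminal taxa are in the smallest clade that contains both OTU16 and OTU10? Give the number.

The MRCA of OTU16 and OTU10 is the root, so the clade is the entire tree.
That clade contains 16 terminal taxa: OTU10, OTU16, OTU18, OTU19, OTU21, OTU22, OTU24, OTU29, OTU3, OTU37, OTU47, OTU51, OTU62, OTU63, OTU8, OTU9.

16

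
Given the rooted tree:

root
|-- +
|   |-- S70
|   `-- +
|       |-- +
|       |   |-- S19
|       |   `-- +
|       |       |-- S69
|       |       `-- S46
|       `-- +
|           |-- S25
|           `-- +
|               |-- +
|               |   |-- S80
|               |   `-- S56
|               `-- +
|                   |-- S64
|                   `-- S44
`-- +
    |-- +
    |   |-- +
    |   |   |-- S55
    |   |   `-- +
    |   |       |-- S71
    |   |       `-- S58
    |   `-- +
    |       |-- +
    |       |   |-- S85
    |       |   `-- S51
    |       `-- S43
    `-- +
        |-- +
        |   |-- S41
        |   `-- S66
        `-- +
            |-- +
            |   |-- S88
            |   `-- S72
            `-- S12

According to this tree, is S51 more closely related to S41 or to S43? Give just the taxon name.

The MRCA of S51 and S43 subtends ((S85,S51),S43) (3 taxa).
The MRCA of S51 and S41 subtends (((S55,(S71,S58)),((S85,S51),S43)),((S41,S66),((S88,S72),S12))) (11 taxa).
The first is nested inside the second, so S51 shares a more recent common ancestor with S43.

S43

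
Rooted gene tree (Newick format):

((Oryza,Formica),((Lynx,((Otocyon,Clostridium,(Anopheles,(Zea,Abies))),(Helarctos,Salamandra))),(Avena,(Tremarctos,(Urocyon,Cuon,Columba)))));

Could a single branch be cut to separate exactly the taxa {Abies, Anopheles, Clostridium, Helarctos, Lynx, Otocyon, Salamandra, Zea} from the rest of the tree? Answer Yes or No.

The most recent common ancestor of these taxa subtends (Lynx,((Otocyon,Clostridium,(Anopheles,(Zea,Abies))),(Helarctos,Salamandra))).
That clade has exactly 8 tips — every listed taxon and nothing else — so the group is monophyletic.

Yes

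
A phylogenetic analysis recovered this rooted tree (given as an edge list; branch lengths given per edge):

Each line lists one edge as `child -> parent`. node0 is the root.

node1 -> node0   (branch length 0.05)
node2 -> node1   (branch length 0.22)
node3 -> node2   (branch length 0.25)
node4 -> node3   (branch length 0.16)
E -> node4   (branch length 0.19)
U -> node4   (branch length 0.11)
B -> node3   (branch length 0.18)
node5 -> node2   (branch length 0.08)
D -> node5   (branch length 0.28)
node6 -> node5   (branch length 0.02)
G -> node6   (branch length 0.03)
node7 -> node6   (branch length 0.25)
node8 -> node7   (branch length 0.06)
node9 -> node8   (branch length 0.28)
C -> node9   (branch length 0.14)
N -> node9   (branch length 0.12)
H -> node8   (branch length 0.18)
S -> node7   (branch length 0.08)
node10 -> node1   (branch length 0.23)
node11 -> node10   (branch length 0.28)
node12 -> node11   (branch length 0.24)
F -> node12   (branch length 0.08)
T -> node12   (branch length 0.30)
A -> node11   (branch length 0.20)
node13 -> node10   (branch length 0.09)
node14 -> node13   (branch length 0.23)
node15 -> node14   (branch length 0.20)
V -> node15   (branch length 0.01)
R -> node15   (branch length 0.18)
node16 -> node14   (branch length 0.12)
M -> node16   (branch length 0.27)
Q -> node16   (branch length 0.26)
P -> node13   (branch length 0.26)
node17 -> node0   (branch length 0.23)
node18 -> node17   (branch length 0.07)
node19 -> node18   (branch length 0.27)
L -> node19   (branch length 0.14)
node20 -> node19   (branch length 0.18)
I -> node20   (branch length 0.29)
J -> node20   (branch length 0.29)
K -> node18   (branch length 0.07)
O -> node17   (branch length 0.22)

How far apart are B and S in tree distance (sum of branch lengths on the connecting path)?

The path runs B → … → MRCA → … → S; the MRCA is the node subtending (((E,U),B),(D,(G,(((C,N),H),S)))).
Branch lengths along that path: 0.18 + 0.25 + 0.08 + 0.02 + 0.25 + 0.08 = 0.86.

0.86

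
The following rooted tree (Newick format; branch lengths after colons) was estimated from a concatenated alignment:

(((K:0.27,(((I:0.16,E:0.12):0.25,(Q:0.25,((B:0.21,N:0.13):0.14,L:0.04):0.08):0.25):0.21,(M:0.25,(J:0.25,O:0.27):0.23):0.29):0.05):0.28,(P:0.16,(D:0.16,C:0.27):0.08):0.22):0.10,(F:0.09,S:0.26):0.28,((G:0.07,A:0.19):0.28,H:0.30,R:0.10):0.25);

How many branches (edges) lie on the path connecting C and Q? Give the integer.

8

The MRCA of C and Q is the node subtending ((K,(((I,E),(Q,((B,N),L))),(M,(J,O)))),(P,(D,C))).
From C up to that node: 3 branches. From Q up to the same node: 5 branches. Total: 3 + 5 = 8.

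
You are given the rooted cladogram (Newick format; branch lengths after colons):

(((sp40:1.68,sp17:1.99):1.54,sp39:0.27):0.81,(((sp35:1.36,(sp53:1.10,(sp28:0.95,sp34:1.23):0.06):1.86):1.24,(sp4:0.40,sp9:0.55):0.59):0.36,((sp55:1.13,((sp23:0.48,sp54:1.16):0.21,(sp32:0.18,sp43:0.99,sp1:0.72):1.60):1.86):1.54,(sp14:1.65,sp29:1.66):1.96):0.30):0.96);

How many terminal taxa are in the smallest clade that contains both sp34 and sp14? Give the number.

14

The MRCA of sp34 and sp14 is the node subtending (((sp35,(sp53,(sp28,sp34))),(sp4,sp9)),((sp55,((sp23,sp54),(sp32,sp43,sp1))),(sp14,sp29))).
That clade contains 14 terminal taxa: sp1, sp14, sp23, sp28, sp29, sp32, sp34, sp35, sp4, sp43, sp53, sp54, sp55, sp9.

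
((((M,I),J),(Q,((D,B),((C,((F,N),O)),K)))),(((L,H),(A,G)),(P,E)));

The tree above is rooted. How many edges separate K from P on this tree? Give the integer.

The MRCA of K and P is the root of the tree.
From K up to that node: 5 branches. From P up to the same node: 3 branches. Total: 5 + 3 = 8.

8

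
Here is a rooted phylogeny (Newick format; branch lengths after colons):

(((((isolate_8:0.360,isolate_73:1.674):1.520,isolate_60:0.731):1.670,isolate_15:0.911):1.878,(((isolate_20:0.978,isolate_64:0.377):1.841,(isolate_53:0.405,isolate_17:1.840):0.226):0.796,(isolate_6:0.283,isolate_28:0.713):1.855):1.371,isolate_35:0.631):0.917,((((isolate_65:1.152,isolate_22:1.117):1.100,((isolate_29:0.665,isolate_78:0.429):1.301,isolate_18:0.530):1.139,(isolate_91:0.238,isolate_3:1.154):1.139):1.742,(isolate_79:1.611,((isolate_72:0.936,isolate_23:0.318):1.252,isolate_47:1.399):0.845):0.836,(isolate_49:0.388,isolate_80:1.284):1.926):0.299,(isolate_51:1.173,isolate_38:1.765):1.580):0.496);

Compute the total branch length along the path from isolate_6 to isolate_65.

9.215

The path runs isolate_6 → … → MRCA → … → isolate_65; the MRCA is the root of the tree.
Branch lengths along that path: 0.283 + 1.855 + 1.371 + 0.917 + 0.496 + 0.299 + 1.742 + 1.100 + 1.152 = 9.215.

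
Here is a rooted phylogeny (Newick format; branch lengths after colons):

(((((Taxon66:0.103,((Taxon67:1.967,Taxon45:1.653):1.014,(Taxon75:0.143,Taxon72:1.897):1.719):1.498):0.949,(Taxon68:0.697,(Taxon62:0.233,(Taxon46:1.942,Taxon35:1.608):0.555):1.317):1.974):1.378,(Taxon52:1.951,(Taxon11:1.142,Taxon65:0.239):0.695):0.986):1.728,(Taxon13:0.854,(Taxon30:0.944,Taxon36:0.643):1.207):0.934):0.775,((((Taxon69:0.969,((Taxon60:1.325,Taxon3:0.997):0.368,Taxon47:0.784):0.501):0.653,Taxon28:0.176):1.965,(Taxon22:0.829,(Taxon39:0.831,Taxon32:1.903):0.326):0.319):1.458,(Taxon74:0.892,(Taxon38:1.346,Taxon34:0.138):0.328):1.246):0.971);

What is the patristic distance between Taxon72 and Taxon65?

The path runs Taxon72 → … → MRCA → … → Taxon65; the MRCA is the node subtending (((Taxon66,((Taxon67,Taxon45),(Taxon75,Taxon72))),(Taxon68,(Taxon62,(Taxon46,Taxon35)))),(Taxon52,(Taxon11,Taxon65))).
Branch lengths along that path: 1.897 + 1.719 + 1.498 + 0.949 + 1.378 + 0.986 + 0.695 + 0.239 = 9.361.

9.361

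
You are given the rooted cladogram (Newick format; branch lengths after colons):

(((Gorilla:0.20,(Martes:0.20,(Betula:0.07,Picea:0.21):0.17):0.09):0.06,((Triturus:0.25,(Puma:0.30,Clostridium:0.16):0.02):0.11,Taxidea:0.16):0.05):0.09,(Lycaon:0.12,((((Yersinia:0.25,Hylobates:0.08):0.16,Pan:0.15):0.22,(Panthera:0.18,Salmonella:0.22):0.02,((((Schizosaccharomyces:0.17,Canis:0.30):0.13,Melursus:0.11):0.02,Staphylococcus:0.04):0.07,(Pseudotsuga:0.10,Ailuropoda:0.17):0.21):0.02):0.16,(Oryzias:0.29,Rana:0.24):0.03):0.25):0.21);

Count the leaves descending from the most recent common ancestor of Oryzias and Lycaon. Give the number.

The MRCA of Oryzias and Lycaon is the node subtending (Lycaon,((((Yersinia,Hylobates),Pan),(Panthera,Salmonella),((((Schizosaccharomyces,Canis),Melursus),Staphylococcus),(Pseudotsuga,Ailuropoda))),(Oryzias,Rana))).
That clade contains 14 terminal taxa: Ailuropoda, Canis, Hylobates, Lycaon, Melursus, Oryzias, Pan, Panthera, Pseudotsuga, Rana, Salmonella, Schizosaccharomyces, Staphylococcus, Yersinia.

14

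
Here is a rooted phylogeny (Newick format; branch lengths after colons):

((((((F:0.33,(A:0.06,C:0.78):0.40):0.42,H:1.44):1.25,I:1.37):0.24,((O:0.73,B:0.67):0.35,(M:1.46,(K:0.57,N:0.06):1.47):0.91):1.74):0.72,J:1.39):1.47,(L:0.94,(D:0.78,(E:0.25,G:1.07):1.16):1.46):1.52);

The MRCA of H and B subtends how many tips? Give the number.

The MRCA of H and B is the node subtending ((((F,(A,C)),H),I),((O,B),(M,(K,N)))).
That clade contains 10 terminal taxa: A, B, C, F, H, I, K, M, N, O.

10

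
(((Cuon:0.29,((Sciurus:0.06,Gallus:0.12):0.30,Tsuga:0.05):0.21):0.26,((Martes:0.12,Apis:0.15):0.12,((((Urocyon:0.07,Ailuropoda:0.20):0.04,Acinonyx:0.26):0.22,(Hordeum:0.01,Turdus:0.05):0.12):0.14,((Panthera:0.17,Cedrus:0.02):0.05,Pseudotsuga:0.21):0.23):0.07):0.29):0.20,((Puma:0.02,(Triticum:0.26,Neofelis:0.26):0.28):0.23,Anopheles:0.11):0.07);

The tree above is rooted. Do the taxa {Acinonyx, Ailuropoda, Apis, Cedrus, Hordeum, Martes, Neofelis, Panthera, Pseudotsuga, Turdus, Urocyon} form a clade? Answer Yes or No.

No

The MRCA of the listed taxa is the root, so the smallest clade containing them is the whole tree.
That clade also contains Anopheles, Cuon, Gallus, Puma, Sciurus, Triticum, Tsuga, which are not in the proposed group, so the group is not monophyletic.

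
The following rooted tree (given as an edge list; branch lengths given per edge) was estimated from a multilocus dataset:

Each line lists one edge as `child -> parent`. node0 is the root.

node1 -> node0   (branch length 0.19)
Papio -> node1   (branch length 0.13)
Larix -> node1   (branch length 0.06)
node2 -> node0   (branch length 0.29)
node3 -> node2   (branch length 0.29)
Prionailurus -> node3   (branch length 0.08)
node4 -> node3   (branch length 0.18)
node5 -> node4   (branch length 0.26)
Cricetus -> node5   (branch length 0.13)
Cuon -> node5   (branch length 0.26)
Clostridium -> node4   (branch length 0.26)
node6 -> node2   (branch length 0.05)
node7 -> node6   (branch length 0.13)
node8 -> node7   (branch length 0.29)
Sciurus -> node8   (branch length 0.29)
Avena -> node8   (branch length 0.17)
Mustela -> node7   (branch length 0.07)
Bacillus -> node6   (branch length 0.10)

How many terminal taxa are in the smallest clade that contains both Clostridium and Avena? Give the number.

8

The MRCA of Clostridium and Avena is the node subtending ((Prionailurus,((Cricetus,Cuon),Clostridium)),(((Sciurus,Avena),Mustela),Bacillus)).
That clade contains 8 terminal taxa: Avena, Bacillus, Clostridium, Cricetus, Cuon, Mustela, Prionailurus, Sciurus.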